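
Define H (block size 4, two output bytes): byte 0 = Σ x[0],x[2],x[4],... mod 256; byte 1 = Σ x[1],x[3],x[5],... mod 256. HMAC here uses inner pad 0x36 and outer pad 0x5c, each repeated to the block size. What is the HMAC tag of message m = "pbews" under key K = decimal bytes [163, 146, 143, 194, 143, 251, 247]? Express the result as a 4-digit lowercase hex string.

4cf7

Key decimal bytes [163, 146, 143, 194, 143, 251, 247] = a3 92 8f c2 8f fb f7 is 7 bytes > B = 4, so hash it first: H(key) = b8 4f, then zero-pad to 4 bytes: K' = b8 4f 00 00.
K' ⊕ ipad = 8e 79 36 36.  K' ⊕ opad = e4 13 5c 5c.
Inner input = (K'⊕ipad) ∥ m = 8e 79 36 36 ∥ 70 62 65 77 73.
Inner hash: even-index sum = 524 mod 256 = 12; odd-index sum = 392 mod 256 = 136 → 0c 88.
Outer input = (K'⊕opad) ∥ inner = e4 13 5c 5c ∥ 0c 88.
Outer hash (tag): even-index sum = 332 mod 256 = 76; odd-index sum = 247 mod 256 = 247 → 4c f7.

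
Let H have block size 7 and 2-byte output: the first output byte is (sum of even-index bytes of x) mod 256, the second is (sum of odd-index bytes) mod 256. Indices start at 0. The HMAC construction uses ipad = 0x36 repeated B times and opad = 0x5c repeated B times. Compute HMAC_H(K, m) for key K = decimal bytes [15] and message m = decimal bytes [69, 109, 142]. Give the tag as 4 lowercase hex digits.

dc5c

Key decimal bytes [15] = 0f is 1 byte ≤ B = 7; zero-pad to 7 bytes: K' = 0f 00 00 00 00 00 00.
K' ⊕ ipad = 39 36 36 36 36 36 36.  K' ⊕ opad = 53 5c 5c 5c 5c 5c 5c.
Inner input = (K'⊕ipad) ∥ m = 39 36 36 36 36 36 36 ∥ 45 6d 8e.
Inner hash: even-index sum = 328 mod 256 = 72; odd-index sum = 373 mod 256 = 117 → 48 75.
Outer input = (K'⊕opad) ∥ inner = 53 5c 5c 5c 5c 5c 5c ∥ 48 75.
Outer hash (tag): even-index sum = 476 mod 256 = 220; odd-index sum = 348 mod 256 = 92 → dc 5c.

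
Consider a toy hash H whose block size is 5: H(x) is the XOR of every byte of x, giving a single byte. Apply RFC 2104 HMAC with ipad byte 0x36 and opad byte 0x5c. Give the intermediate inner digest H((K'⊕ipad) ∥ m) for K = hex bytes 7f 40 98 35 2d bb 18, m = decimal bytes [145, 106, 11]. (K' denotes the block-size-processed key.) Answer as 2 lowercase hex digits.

da

Key hex bytes 7f 40 98 35 2d bb 18 is 7 bytes > B = 5, so hash it first: H(key) = 1c, then zero-pad to 5 bytes: K' = 1c 00 00 00 00.
K' ⊕ ipad = 2a 36 36 36 36.
Inner input = 2a 36 36 36 36 ∥ 91 6a 0b.
Inner hash: XOR 2a⊕36⊕36⊕36⊕36⊕91⊕6a⊕0b = da.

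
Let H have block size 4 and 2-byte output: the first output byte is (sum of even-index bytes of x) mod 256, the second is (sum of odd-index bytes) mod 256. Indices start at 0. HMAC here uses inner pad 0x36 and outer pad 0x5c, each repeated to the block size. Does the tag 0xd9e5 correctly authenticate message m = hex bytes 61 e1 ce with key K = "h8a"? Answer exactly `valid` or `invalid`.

Key "h8a" = 68 38 61 is 3 bytes ≤ B = 4; zero-pad to 4 bytes: K' = 68 38 61 00.
K' ⊕ ipad = 5e 0e 57 36; K' ⊕ opad = 34 64 3d 5c.
Inner hash: even-index sum = 484 mod 256 = 228; odd-index sum = 293 mod 256 = 37 → e4 25.
Outer hash (recomputed tag): even-index sum = 341 mod 256 = 85; odd-index sum = 229 mod 256 = 229 → 55 e5.
Recomputed tag = 55e5; claimed = d9e5 → mismatch.

invalid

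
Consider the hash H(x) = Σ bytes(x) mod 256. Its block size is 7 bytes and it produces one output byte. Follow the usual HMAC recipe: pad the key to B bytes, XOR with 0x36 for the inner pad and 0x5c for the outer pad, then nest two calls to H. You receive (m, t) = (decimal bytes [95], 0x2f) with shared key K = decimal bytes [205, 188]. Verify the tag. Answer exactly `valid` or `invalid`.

valid

Key decimal bytes [205, 188] = cd bc is 2 bytes ≤ B = 7; zero-pad to 7 bytes: K' = cd bc 00 00 00 00 00.
K' ⊕ ipad = fb 8a 36 36 36 36 36; K' ⊕ opad = 91 e0 5c 5c 5c 5c 5c.
Inner hash: sum = 251+138+54+54+54+54+54+95 = 754; mod 256 = 242 → f2.
Outer hash (recomputed tag): sum = 145+224+92+92+92+92+92+242 = 1071; mod 256 = 47 → 2f.
Recomputed tag = 2f; claimed = 2f → match.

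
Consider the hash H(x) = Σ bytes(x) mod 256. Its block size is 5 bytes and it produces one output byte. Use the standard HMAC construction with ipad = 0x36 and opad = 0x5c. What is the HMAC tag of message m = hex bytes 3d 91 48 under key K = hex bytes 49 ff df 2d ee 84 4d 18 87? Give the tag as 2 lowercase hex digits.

Key hex bytes 49 ff df 2d ee 84 4d 18 87 is 9 bytes > B = 5, so hash it first: H(key) = b2, then zero-pad to 5 bytes: K' = b2 00 00 00 00.
K' ⊕ ipad = 84 36 36 36 36.  K' ⊕ opad = ee 5c 5c 5c 5c.
Inner input = (K'⊕ipad) ∥ m = 84 36 36 36 36 ∥ 3d 91 48.
Inner hash: sum = 132+54+54+54+54+61+145+72 = 626; mod 256 = 114 → 72.
Outer input = (K'⊕opad) ∥ inner = ee 5c 5c 5c 5c ∥ 72.
Outer hash (tag): sum = 238+92+92+92+92+114 = 720; mod 256 = 208 → d0.

d0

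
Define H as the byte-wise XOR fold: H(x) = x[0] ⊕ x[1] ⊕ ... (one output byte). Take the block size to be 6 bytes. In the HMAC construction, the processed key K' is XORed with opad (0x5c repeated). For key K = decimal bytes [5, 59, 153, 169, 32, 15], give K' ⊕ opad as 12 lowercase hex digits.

5967c5f57c53

Key decimal bytes [5, 59, 153, 169, 32, 15] = 05 3b 99 a9 20 0f is exactly B = 6 bytes: K' = 05 3b 99 a9 20 0f.
XOR each byte with 0x5c: 05⊕5c=59, 3b⊕5c=67, 99⊕5c=c5, a9⊕5c=f5, 20⊕5c=7c, 0f⊕5c=53.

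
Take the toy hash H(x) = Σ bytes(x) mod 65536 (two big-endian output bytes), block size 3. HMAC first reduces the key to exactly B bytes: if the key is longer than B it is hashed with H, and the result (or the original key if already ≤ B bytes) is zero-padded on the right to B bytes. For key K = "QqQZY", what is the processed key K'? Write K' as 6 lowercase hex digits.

|K| = 5 > B = 3, so first hash the key.
H(K): sum = 81+113+81+90+89 = 454 → 01 c6.
Zero-pad H(K) = 01 c6 to 3 bytes: K' = 01 c6 00.

01c600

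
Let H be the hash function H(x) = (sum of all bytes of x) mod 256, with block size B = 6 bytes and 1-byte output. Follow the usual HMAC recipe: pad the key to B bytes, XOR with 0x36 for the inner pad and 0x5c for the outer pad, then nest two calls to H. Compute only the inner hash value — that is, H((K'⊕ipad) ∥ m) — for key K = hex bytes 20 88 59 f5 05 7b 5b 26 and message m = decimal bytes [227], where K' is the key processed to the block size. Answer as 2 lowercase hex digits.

Key hex bytes 20 88 59 f5 05 7b 5b 26 is 8 bytes > B = 6, so hash it first: H(key) = f7, then zero-pad to 6 bytes: K' = f7 00 00 00 00 00.
K' ⊕ ipad = c1 36 36 36 36 36.
Inner input = c1 36 36 36 36 36 ∥ e3.
Inner hash: sum = 193+54+54+54+54+54+227 = 690; mod 256 = 178 → b2.

b2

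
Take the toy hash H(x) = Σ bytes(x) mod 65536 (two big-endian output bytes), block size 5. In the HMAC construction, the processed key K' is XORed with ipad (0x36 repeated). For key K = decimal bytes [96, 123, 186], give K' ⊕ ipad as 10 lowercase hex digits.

564d8c3636

Key decimal bytes [96, 123, 186] = 60 7b ba is 3 bytes ≤ B = 5; zero-pad to 5 bytes: K' = 60 7b ba 00 00.
XOR each byte with 0x36: 60⊕36=56, 7b⊕36=4d, ba⊕36=8c, 00⊕36=36, 00⊕36=36.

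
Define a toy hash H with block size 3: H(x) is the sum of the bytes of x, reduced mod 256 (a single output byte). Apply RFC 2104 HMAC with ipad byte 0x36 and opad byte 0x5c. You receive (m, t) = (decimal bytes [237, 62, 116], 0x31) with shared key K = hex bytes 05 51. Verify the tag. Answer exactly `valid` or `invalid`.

Key hex bytes 05 51 is 2 bytes ≤ B = 3; zero-pad to 3 bytes: K' = 05 51 00.
K' ⊕ ipad = 33 67 36; K' ⊕ opad = 59 0d 5c.
Inner hash: sum = 51+103+54+237+62+116 = 623; mod 256 = 111 → 6f.
Outer hash (recomputed tag): sum = 89+13+92+111 = 305; mod 256 = 49 → 31.
Recomputed tag = 31; claimed = 31 → match.

valid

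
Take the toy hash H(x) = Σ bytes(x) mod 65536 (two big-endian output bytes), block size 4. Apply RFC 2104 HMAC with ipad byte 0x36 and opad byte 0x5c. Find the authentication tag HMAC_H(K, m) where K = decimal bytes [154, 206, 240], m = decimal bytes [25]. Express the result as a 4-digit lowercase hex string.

Key decimal bytes [154, 206, 240] = 9a ce f0 is 3 bytes ≤ B = 4; zero-pad to 4 bytes: K' = 9a ce f0 00.
K' ⊕ ipad = ac f8 c6 36.  K' ⊕ opad = c6 92 ac 5c.
Inner input = (K'⊕ipad) ∥ m = ac f8 c6 36 ∥ 19.
Inner hash: sum = 172+248+198+54+25 = 697 → 02 b9.
Outer input = (K'⊕opad) ∥ inner = c6 92 ac 5c ∥ 02 b9.
Outer hash (tag): sum = 198+146+172+92+2+185 = 795 → 03 1b.

031b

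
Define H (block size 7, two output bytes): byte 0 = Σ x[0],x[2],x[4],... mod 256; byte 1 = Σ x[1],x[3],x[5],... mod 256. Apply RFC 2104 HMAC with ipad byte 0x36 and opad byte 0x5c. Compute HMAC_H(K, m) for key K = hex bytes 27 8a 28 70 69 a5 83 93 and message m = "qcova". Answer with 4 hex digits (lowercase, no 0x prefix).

Key hex bytes 27 8a 28 70 69 a5 83 93 is 8 bytes > B = 7, so hash it first: H(key) = 3b 32, then zero-pad to 7 bytes: K' = 3b 32 00 00 00 00 00.
K' ⊕ ipad = 0d 04 36 36 36 36 36.  K' ⊕ opad = 67 6e 5c 5c 5c 5c 5c.
Inner input = (K'⊕ipad) ∥ m = 0d 04 36 36 36 36 36 ∥ 71 63 6f 76 61.
Inner hash: even-index sum = 392 mod 256 = 136; odd-index sum = 433 mod 256 = 177 → 88 b1.
Outer input = (K'⊕opad) ∥ inner = 67 6e 5c 5c 5c 5c 5c ∥ 88 b1.
Outer hash (tag): even-index sum = 556 mod 256 = 44; odd-index sum = 430 mod 256 = 174 → 2c ae.

2cae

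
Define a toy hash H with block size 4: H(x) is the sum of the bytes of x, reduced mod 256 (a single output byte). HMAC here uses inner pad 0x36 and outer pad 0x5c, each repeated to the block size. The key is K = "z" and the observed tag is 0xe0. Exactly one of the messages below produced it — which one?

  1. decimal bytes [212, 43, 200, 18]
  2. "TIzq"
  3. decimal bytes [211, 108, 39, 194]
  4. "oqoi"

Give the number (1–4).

Key "z" = 7a is 1 byte ≤ B = 4; zero-pad to 4 bytes: K' = 7a 00 00 00.
K' ⊕ ipad = 4c 36 36 36; K' ⊕ opad = 26 5c 5c 5c.
m1: inner = H(4c 36 36 36 d4 2b c8 12) = c7; tag = H(26 5c 5c 5c c7) = 01
m2: inner = H(4c 36 36 36 54 49 7a 71) = 76; tag = H(26 5c 5c 5c 76) = b0
m3: inner = H(4c 36 36 36 d3 6c 27 c2) = 16; tag = H(26 5c 5c 5c 16) = 50
m4: inner = H(4c 36 36 36 6f 71 6f 69) = a6; tag = H(26 5c 5c 5c a6) = e0 ← matches

4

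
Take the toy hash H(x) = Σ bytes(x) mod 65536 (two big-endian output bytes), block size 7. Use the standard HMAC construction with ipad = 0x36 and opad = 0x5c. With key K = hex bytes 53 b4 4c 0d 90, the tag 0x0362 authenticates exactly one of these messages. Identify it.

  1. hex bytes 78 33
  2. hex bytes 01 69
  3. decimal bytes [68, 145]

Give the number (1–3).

Key hex bytes 53 b4 4c 0d 90 is 5 bytes ≤ B = 7; zero-pad to 7 bytes: K' = 53 b4 4c 0d 90 00 00.
K' ⊕ ipad = 65 82 7a 3b a6 36 36; K' ⊕ opad = 0f e8 10 51 cc 5c 5c.
m1: inner = H(65 82 7a 3b a6 36 36 78 33) = 03 59; tag = H(0f e8 10 51 cc 5c 5c 03 59) = 0338
m2: inner = H(65 82 7a 3b a6 36 36 01 69) = 03 18; tag = H(0f e8 10 51 cc 5c 5c 03 18) = 02f7
m3: inner = H(65 82 7a 3b a6 36 36 44 91) = 03 83; tag = H(0f e8 10 51 cc 5c 5c 03 83) = 0362 ← matches

3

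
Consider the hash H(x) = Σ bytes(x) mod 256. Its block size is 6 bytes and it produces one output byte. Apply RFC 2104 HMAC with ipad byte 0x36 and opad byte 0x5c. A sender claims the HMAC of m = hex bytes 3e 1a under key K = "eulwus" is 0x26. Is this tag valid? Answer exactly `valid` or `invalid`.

Key "eulwus" = 65 75 6c 77 75 73 is exactly B = 6 bytes: K' = 65 75 6c 77 75 73.
K' ⊕ ipad = 53 43 5a 41 43 45; K' ⊕ opad = 39 29 30 2b 29 2f.
Inner hash: sum = 83+67+90+65+67+69+62+26 = 529; mod 256 = 17 → 11.
Outer hash (recomputed tag): sum = 57+41+48+43+41+47+17 = 294; mod 256 = 38 → 26.
Recomputed tag = 26; claimed = 26 → match.

valid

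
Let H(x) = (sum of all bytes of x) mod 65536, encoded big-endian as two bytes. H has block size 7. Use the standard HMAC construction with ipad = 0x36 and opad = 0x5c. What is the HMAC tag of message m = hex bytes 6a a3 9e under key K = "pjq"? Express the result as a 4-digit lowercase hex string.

026e

Key "pjq" = 70 6a 71 is 3 bytes ≤ B = 7; zero-pad to 7 bytes: K' = 70 6a 71 00 00 00 00.
K' ⊕ ipad = 46 5c 47 36 36 36 36.  K' ⊕ opad = 2c 36 2d 5c 5c 5c 5c.
Inner input = (K'⊕ipad) ∥ m = 46 5c 47 36 36 36 36 ∥ 6a a3 9e.
Inner hash: sum = 70+92+71+54+54+54+54+106+163+158 = 876 → 03 6c.
Outer input = (K'⊕opad) ∥ inner = 2c 36 2d 5c 5c 5c 5c ∥ 03 6c.
Outer hash (tag): sum = 44+54+45+92+92+92+92+3+108 = 622 → 02 6e.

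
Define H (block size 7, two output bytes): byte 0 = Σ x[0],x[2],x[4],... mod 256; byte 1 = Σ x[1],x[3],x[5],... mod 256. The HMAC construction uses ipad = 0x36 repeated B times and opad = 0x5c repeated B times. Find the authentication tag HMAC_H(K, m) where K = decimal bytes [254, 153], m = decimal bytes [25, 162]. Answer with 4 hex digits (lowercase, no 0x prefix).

Key decimal bytes [254, 153] = fe 99 is 2 bytes ≤ B = 7; zero-pad to 7 bytes: K' = fe 99 00 00 00 00 00.
K' ⊕ ipad = c8 af 36 36 36 36 36.  K' ⊕ opad = a2 c5 5c 5c 5c 5c 5c.
Inner input = (K'⊕ipad) ∥ m = c8 af 36 36 36 36 36 ∥ 19 a2.
Inner hash: even-index sum = 524 mod 256 = 12; odd-index sum = 308 mod 256 = 52 → 0c 34.
Outer input = (K'⊕opad) ∥ inner = a2 c5 5c 5c 5c 5c 5c ∥ 0c 34.
Outer hash (tag): even-index sum = 490 mod 256 = 234; odd-index sum = 393 mod 256 = 137 → ea 89.

ea89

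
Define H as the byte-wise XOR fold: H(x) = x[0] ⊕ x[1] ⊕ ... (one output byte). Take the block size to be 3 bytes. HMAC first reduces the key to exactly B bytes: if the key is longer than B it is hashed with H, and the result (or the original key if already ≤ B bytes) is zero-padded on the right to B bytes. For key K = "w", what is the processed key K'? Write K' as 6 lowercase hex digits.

770000

Key "w" = 77 is 1 byte ≤ B = 3; zero-pad to 3 bytes: K' = 77 00 00.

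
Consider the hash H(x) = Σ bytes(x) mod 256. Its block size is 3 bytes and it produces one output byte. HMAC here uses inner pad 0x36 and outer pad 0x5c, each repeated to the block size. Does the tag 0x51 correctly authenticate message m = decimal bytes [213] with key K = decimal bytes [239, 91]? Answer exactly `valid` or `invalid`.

Key decimal bytes [239, 91] = ef 5b is 2 bytes ≤ B = 3; zero-pad to 3 bytes: K' = ef 5b 00.
K' ⊕ ipad = d9 6d 36; K' ⊕ opad = b3 07 5c.
Inner hash: sum = 217+109+54+213 = 593; mod 256 = 81 → 51.
Outer hash (recomputed tag): sum = 179+7+92+81 = 359; mod 256 = 103 → 67.
Recomputed tag = 67; claimed = 51 → mismatch.

invalid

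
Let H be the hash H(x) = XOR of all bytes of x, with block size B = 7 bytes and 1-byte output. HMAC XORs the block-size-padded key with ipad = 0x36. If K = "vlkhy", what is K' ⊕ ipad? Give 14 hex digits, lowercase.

405a5d5e4f3636

Key "vlkhy" = 76 6c 6b 68 79 is 5 bytes ≤ B = 7; zero-pad to 7 bytes: K' = 76 6c 6b 68 79 00 00.
XOR each byte with 0x36: 76⊕36=40, 6c⊕36=5a, 6b⊕36=5d, 68⊕36=5e, 79⊕36=4f, 00⊕36=36, 00⊕36=36.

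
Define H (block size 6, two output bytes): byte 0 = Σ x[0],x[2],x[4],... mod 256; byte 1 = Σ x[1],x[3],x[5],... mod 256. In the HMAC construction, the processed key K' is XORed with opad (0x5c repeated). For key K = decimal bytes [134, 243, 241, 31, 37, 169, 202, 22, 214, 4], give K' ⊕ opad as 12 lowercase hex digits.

60895c5c5c5c

Key decimal bytes [134, 243, 241, 31, 37, 169, 202, 22, 214, 4] = 86 f3 f1 1f 25 a9 ca 16 d6 04 is 10 bytes > B = 6, so hash it first: H(key) = 3c d5, then zero-pad to 6 bytes: K' = 3c d5 00 00 00 00.
XOR each byte with 0x5c: 3c⊕5c=60, d5⊕5c=89, 00⊕5c=5c, 00⊕5c=5c, 00⊕5c=5c, 00⊕5c=5c.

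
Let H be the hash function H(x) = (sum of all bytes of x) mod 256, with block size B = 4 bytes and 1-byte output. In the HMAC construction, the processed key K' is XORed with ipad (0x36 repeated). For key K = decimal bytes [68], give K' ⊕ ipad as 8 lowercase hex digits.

Key decimal bytes [68] = 44 is 1 byte ≤ B = 4; zero-pad to 4 bytes: K' = 44 00 00 00.
XOR each byte with 0x36: 44⊕36=72, 00⊕36=36, 00⊕36=36, 00⊕36=36.

72363636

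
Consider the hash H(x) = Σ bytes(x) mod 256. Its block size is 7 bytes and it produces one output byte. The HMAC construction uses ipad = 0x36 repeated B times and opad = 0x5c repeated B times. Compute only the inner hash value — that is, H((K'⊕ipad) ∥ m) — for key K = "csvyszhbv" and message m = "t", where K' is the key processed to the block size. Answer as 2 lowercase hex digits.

Key "csvyszhbv" = 63 73 76 79 73 7a 68 62 76 is 9 bytes > B = 7, so hash it first: H(key) = f2, then zero-pad to 7 bytes: K' = f2 00 00 00 00 00 00.
K' ⊕ ipad = c4 36 36 36 36 36 36.
Inner input = c4 36 36 36 36 36 36 ∥ 74.
Inner hash: sum = 196+54+54+54+54+54+54+116 = 636; mod 256 = 124 → 7c.

7c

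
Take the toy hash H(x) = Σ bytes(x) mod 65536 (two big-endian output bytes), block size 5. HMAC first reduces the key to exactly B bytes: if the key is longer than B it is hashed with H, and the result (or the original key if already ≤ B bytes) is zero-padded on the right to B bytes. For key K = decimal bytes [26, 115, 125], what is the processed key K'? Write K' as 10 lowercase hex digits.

Key decimal bytes [26, 115, 125] = 1a 73 7d is 3 bytes ≤ B = 5; zero-pad to 5 bytes: K' = 1a 73 7d 00 00.

1a737d0000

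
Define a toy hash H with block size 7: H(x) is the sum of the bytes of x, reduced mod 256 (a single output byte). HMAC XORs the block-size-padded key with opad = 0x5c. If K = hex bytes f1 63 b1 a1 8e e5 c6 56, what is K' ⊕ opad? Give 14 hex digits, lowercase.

695c5c5c5c5c5c

Key hex bytes f1 63 b1 a1 8e e5 c6 56 is 8 bytes > B = 7, so hash it first: H(key) = 35, then zero-pad to 7 bytes: K' = 35 00 00 00 00 00 00.
XOR each byte with 0x5c: 35⊕5c=69, 00⊕5c=5c, 00⊕5c=5c, 00⊕5c=5c, 00⊕5c=5c, 00⊕5c=5c, 00⊕5c=5c.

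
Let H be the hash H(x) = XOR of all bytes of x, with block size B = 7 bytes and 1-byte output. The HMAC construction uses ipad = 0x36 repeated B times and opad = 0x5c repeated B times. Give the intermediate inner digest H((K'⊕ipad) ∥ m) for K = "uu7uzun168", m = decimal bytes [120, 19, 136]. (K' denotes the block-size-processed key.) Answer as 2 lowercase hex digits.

c9

Key "uu7uzun168" = 75 75 37 75 7a 75 6e 31 36 38 is 10 bytes > B = 7, so hash it first: H(key) = 1c, then zero-pad to 7 bytes: K' = 1c 00 00 00 00 00 00.
K' ⊕ ipad = 2a 36 36 36 36 36 36.
Inner input = 2a 36 36 36 36 36 36 ∥ 78 13 88.
Inner hash: XOR 2a⊕36⊕36⊕36⊕36⊕36⊕36⊕78⊕13⊕88 = c9.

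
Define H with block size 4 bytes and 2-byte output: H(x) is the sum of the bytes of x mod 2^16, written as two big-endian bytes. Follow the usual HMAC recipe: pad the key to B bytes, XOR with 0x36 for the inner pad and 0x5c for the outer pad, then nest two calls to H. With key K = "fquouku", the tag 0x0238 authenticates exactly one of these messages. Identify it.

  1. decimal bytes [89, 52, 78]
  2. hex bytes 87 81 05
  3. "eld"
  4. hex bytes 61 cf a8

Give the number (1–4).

2

Key "fquouku" = 66 71 75 6f 75 6b 75 is 7 bytes > B = 4, so hash it first: H(key) = 03 10, then zero-pad to 4 bytes: K' = 03 10 00 00.
K' ⊕ ipad = 35 26 36 36; K' ⊕ opad = 5f 4c 5c 5c.
m1: inner = H(35 26 36 36 59 34 4e) = 01 a2; tag = H(5f 4c 5c 5c 01 a2) = 0206
m2: inner = H(35 26 36 36 87 81 05) = 01 d4; tag = H(5f 4c 5c 5c 01 d4) = 0238 ← matches
m3: inner = H(35 26 36 36 65 6c 64) = 01 fc; tag = H(5f 4c 5c 5c 01 fc) = 0260
m4: inner = H(35 26 36 36 61 cf a8) = 02 9f; tag = H(5f 4c 5c 5c 02 9f) = 0204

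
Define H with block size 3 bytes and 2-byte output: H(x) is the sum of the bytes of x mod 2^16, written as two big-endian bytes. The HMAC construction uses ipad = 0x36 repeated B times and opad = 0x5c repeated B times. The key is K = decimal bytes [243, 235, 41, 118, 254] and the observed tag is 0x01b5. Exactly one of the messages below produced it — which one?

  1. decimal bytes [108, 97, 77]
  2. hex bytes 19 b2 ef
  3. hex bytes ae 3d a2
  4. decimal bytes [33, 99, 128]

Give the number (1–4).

Key decimal bytes [243, 235, 41, 118, 254] = f3 eb 29 76 fe is 5 bytes > B = 3, so hash it first: H(key) = 03 7b, then zero-pad to 3 bytes: K' = 03 7b 00.
K' ⊕ ipad = 35 4d 36; K' ⊕ opad = 5f 27 5c.
m1: inner = H(35 4d 36 6c 61 4d) = 01 d2; tag = H(5f 27 5c 01 d2) = 01b5 ← matches
m2: inner = H(35 4d 36 19 b2 ef) = 02 72; tag = H(5f 27 5c 02 72) = 0156
m3: inner = H(35 4d 36 ae 3d a2) = 02 45; tag = H(5f 27 5c 02 45) = 0129
m4: inner = H(35 4d 36 21 63 80) = 01 bc; tag = H(5f 27 5c 01 bc) = 019f

1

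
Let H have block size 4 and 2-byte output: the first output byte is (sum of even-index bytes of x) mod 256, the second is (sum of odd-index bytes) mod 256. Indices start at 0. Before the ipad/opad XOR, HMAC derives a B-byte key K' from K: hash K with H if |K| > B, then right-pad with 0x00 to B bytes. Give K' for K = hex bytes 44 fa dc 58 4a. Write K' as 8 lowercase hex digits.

|K| = 5 > B = 4, so first hash the key.
H(K): even-index sum = 362 mod 256 = 106; odd-index sum = 338 mod 256 = 82 → 6a 52.
Zero-pad H(K) = 6a 52 to 4 bytes: K' = 6a 52 00 00.

6a520000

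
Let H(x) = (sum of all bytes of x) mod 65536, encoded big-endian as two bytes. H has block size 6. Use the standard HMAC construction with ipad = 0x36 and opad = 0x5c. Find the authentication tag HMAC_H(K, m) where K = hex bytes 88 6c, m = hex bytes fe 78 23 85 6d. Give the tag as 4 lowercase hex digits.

02f3

Key hex bytes 88 6c is 2 bytes ≤ B = 6; zero-pad to 6 bytes: K' = 88 6c 00 00 00 00.
K' ⊕ ipad = be 5a 36 36 36 36.  K' ⊕ opad = d4 30 5c 5c 5c 5c.
Inner input = (K'⊕ipad) ∥ m = be 5a 36 36 36 36 ∥ fe 78 23 85 6d.
Inner hash: sum = 190+90+54+54+54+54+254+120+35+133+109 = 1147 → 04 7b.
Outer input = (K'⊕opad) ∥ inner = d4 30 5c 5c 5c 5c ∥ 04 7b.
Outer hash (tag): sum = 212+48+92+92+92+92+4+123 = 755 → 02 f3.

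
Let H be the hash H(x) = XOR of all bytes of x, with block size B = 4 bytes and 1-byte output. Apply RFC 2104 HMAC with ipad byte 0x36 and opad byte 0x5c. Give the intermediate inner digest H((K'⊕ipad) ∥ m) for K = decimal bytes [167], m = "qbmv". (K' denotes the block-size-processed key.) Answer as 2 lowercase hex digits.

af

Key decimal bytes [167] = a7 is 1 byte ≤ B = 4; zero-pad to 4 bytes: K' = a7 00 00 00.
K' ⊕ ipad = 91 36 36 36.
Inner input = 91 36 36 36 ∥ 71 62 6d 76.
Inner hash: XOR 91⊕36⊕36⊕36⊕71⊕62⊕6d⊕76 = af.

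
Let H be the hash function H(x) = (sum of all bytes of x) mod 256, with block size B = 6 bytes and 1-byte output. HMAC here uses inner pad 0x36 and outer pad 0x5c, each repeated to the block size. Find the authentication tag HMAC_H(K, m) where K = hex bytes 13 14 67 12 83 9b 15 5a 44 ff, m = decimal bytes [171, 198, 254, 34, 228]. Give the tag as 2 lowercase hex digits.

c1

Key hex bytes 13 14 67 12 83 9b 15 5a 44 ff is 10 bytes > B = 6, so hash it first: H(key) = 70, then zero-pad to 6 bytes: K' = 70 00 00 00 00 00.
K' ⊕ ipad = 46 36 36 36 36 36.  K' ⊕ opad = 2c 5c 5c 5c 5c 5c.
Inner input = (K'⊕ipad) ∥ m = 46 36 36 36 36 36 ∥ ab c6 fe 22 e4.
Inner hash: sum = 70+54+54+54+54+54+171+198+254+34+228 = 1225; mod 256 = 201 → c9.
Outer input = (K'⊕opad) ∥ inner = 2c 5c 5c 5c 5c 5c ∥ c9.
Outer hash (tag): sum = 44+92+92+92+92+92+201 = 705; mod 256 = 193 → c1.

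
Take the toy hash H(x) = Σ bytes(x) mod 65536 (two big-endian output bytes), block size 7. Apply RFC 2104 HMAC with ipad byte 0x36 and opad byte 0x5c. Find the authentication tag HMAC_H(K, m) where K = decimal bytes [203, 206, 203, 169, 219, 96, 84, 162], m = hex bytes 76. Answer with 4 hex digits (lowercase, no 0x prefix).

Key decimal bytes [203, 206, 203, 169, 219, 96, 84, 162] = cb ce cb a9 db 60 54 a2 is 8 bytes > B = 7, so hash it first: H(key) = 05 3e, then zero-pad to 7 bytes: K' = 05 3e 00 00 00 00 00.
K' ⊕ ipad = 33 08 36 36 36 36 36.  K' ⊕ opad = 59 62 5c 5c 5c 5c 5c.
Inner input = (K'⊕ipad) ∥ m = 33 08 36 36 36 36 36 ∥ 76.
Inner hash: sum = 51+8+54+54+54+54+54+118 = 447 → 01 bf.
Outer input = (K'⊕opad) ∥ inner = 59 62 5c 5c 5c 5c 5c ∥ 01 bf.
Outer hash (tag): sum = 89+98+92+92+92+92+92+1+191 = 839 → 03 47.

0347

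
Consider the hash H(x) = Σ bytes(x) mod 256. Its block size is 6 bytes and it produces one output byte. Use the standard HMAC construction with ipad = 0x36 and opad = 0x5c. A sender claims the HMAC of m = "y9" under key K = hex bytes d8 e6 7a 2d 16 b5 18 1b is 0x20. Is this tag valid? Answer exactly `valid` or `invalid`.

Key hex bytes d8 e6 7a 2d 16 b5 18 1b is 8 bytes > B = 6, so hash it first: H(key) = 63, then zero-pad to 6 bytes: K' = 63 00 00 00 00 00.
K' ⊕ ipad = 55 36 36 36 36 36; K' ⊕ opad = 3f 5c 5c 5c 5c 5c.
Inner hash: sum = 85+54+54+54+54+54+121+57 = 533; mod 256 = 21 → 15.
Outer hash (recomputed tag): sum = 63+92+92+92+92+92+21 = 544; mod 256 = 32 → 20.
Recomputed tag = 20; claimed = 20 → match.

valid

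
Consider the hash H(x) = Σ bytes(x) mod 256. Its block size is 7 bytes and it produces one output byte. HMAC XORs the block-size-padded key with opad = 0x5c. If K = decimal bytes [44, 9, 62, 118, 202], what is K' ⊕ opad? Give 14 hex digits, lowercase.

7055622a965c5c

Key decimal bytes [44, 9, 62, 118, 202] = 2c 09 3e 76 ca is 5 bytes ≤ B = 7; zero-pad to 7 bytes: K' = 2c 09 3e 76 ca 00 00.
XOR each byte with 0x5c: 2c⊕5c=70, 09⊕5c=55, 3e⊕5c=62, 76⊕5c=2a, ca⊕5c=96, 00⊕5c=5c, 00⊕5c=5c.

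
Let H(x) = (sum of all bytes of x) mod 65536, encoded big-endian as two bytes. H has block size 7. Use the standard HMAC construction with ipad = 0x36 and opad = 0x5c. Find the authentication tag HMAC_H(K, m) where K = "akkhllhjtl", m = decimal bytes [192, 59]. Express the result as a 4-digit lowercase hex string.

Key "akkhllhjtl" = 61 6b 6b 68 6c 6c 68 6a 74 6c is 10 bytes > B = 7, so hash it first: H(key) = 04 29, then zero-pad to 7 bytes: K' = 04 29 00 00 00 00 00.
K' ⊕ ipad = 32 1f 36 36 36 36 36.  K' ⊕ opad = 58 75 5c 5c 5c 5c 5c.
Inner input = (K'⊕ipad) ∥ m = 32 1f 36 36 36 36 36 ∥ c0 3b.
Inner hash: sum = 50+31+54+54+54+54+54+192+59 = 602 → 02 5a.
Outer input = (K'⊕opad) ∥ inner = 58 75 5c 5c 5c 5c 5c ∥ 02 5a.
Outer hash (tag): sum = 88+117+92+92+92+92+92+2+90 = 757 → 02 f5.

02f5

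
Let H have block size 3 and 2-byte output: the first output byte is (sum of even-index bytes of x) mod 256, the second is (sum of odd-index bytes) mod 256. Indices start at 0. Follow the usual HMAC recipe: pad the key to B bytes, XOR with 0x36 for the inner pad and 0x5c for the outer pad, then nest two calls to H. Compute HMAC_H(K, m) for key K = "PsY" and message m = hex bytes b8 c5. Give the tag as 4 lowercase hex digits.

0ec9

Key "PsY" = 50 73 59 is exactly B = 3 bytes: K' = 50 73 59.
K' ⊕ ipad = 66 45 6f.  K' ⊕ opad = 0c 2f 05.
Inner input = (K'⊕ipad) ∥ m = 66 45 6f ∥ b8 c5.
Inner hash: even-index sum = 410 mod 256 = 154; odd-index sum = 253 mod 256 = 253 → 9a fd.
Outer input = (K'⊕opad) ∥ inner = 0c 2f 05 ∥ 9a fd.
Outer hash (tag): even-index sum = 270 mod 256 = 14; odd-index sum = 201 mod 256 = 201 → 0e c9.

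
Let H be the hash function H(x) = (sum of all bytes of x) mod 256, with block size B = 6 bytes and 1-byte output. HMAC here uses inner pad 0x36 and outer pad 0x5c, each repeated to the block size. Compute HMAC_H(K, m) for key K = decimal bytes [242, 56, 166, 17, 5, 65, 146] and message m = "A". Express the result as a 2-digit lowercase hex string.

Key decimal bytes [242, 56, 166, 17, 5, 65, 146] = f2 38 a6 11 05 41 92 is 7 bytes > B = 6, so hash it first: H(key) = b9, then zero-pad to 6 bytes: K' = b9 00 00 00 00 00.
K' ⊕ ipad = 8f 36 36 36 36 36.  K' ⊕ opad = e5 5c 5c 5c 5c 5c.
Inner input = (K'⊕ipad) ∥ m = 8f 36 36 36 36 36 ∥ 41.
Inner hash: sum = 143+54+54+54+54+54+65 = 478; mod 256 = 222 → de.
Outer input = (K'⊕opad) ∥ inner = e5 5c 5c 5c 5c 5c ∥ de.
Outer hash (tag): sum = 229+92+92+92+92+92+222 = 911; mod 256 = 143 → 8f.

8f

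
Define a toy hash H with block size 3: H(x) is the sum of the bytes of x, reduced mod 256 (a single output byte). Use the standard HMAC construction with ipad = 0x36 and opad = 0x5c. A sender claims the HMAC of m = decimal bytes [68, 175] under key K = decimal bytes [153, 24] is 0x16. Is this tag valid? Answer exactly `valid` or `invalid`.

invalid

Key decimal bytes [153, 24] = 99 18 is 2 bytes ≤ B = 3; zero-pad to 3 bytes: K' = 99 18 00.
K' ⊕ ipad = af 2e 36; K' ⊕ opad = c5 44 5c.
Inner hash: sum = 175+46+54+68+175 = 518; mod 256 = 6 → 06.
Outer hash (recomputed tag): sum = 197+68+92+6 = 363; mod 256 = 107 → 6b.
Recomputed tag = 6b; claimed = 16 → mismatch.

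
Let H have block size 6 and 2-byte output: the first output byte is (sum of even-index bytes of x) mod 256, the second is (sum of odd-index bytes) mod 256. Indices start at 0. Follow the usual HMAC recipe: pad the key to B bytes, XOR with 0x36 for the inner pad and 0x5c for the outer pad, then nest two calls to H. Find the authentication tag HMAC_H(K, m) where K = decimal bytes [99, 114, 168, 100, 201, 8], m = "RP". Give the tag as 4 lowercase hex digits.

0cde

Key decimal bytes [99, 114, 168, 100, 201, 8] = 63 72 a8 64 c9 08 is exactly B = 6 bytes: K' = 63 72 a8 64 c9 08.
K' ⊕ ipad = 55 44 9e 52 ff 3e.  K' ⊕ opad = 3f 2e f4 38 95 54.
Inner input = (K'⊕ipad) ∥ m = 55 44 9e 52 ff 3e ∥ 52 50.
Inner hash: even-index sum = 580 mod 256 = 68; odd-index sum = 292 mod 256 = 36 → 44 24.
Outer input = (K'⊕opad) ∥ inner = 3f 2e f4 38 95 54 ∥ 44 24.
Outer hash (tag): even-index sum = 524 mod 256 = 12; odd-index sum = 222 mod 256 = 222 → 0c de.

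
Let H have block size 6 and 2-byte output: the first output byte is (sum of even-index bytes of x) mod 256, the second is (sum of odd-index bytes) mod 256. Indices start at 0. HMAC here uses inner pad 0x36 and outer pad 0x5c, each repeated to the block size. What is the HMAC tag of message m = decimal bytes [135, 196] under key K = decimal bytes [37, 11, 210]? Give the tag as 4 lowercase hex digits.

177c

Key decimal bytes [37, 11, 210] = 25 0b d2 is 3 bytes ≤ B = 6; zero-pad to 6 bytes: K' = 25 0b d2 00 00 00.
K' ⊕ ipad = 13 3d e4 36 36 36.  K' ⊕ opad = 79 57 8e 5c 5c 5c.
Inner input = (K'⊕ipad) ∥ m = 13 3d e4 36 36 36 ∥ 87 c4.
Inner hash: even-index sum = 436 mod 256 = 180; odd-index sum = 365 mod 256 = 109 → b4 6d.
Outer input = (K'⊕opad) ∥ inner = 79 57 8e 5c 5c 5c ∥ b4 6d.
Outer hash (tag): even-index sum = 535 mod 256 = 23; odd-index sum = 380 mod 256 = 124 → 17 7c.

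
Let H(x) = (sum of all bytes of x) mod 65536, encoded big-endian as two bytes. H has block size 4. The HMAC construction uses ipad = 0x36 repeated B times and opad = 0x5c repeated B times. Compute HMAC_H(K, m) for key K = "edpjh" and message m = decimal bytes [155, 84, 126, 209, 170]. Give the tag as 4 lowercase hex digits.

0235

Key "edpjh" = 65 64 70 6a 68 is 5 bytes > B = 4, so hash it first: H(key) = 02 0b, then zero-pad to 4 bytes: K' = 02 0b 00 00.
K' ⊕ ipad = 34 3d 36 36.  K' ⊕ opad = 5e 57 5c 5c.
Inner input = (K'⊕ipad) ∥ m = 34 3d 36 36 ∥ 9b 54 7e d1 aa.
Inner hash: sum = 52+61+54+54+155+84+126+209+170 = 965 → 03 c5.
Outer input = (K'⊕opad) ∥ inner = 5e 57 5c 5c ∥ 03 c5.
Outer hash (tag): sum = 94+87+92+92+3+197 = 565 → 02 35.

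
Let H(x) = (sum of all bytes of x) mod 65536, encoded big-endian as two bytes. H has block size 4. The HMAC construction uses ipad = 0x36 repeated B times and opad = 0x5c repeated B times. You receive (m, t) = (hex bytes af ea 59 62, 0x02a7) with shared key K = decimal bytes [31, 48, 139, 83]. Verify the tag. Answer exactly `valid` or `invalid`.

invalid

Key decimal bytes [31, 48, 139, 83] = 1f 30 8b 53 is exactly B = 4 bytes: K' = 1f 30 8b 53.
K' ⊕ ipad = 29 06 bd 65; K' ⊕ opad = 43 6c d7 0f.
Inner hash: sum = 41+6+189+101+175+234+89+98 = 933 → 03 a5.
Outer hash (recomputed tag): sum = 67+108+215+15+3+165 = 573 → 02 3d.
Recomputed tag = 023d; claimed = 02a7 → mismatch.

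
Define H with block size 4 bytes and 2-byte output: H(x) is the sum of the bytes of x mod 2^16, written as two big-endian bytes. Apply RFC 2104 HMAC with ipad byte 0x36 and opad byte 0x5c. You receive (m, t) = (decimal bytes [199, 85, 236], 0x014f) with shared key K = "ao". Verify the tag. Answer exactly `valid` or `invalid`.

valid

Key "ao" = 61 6f is 2 bytes ≤ B = 4; zero-pad to 4 bytes: K' = 61 6f 00 00.
K' ⊕ ipad = 57 59 36 36; K' ⊕ opad = 3d 33 5c 5c.
Inner hash: sum = 87+89+54+54+199+85+236 = 804 → 03 24.
Outer hash (recomputed tag): sum = 61+51+92+92+3+36 = 335 → 01 4f.
Recomputed tag = 014f; claimed = 014f → match.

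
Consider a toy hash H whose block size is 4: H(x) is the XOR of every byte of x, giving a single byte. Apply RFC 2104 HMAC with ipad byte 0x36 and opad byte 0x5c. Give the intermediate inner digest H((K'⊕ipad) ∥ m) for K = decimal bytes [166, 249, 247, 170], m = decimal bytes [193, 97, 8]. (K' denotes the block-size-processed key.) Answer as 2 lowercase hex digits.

aa

Key decimal bytes [166, 249, 247, 170] = a6 f9 f7 aa is exactly B = 4 bytes: K' = a6 f9 f7 aa.
K' ⊕ ipad = 90 cf c1 9c.
Inner input = 90 cf c1 9c ∥ c1 61 08.
Inner hash: XOR 90⊕cf⊕c1⊕9c⊕c1⊕61⊕08 = aa.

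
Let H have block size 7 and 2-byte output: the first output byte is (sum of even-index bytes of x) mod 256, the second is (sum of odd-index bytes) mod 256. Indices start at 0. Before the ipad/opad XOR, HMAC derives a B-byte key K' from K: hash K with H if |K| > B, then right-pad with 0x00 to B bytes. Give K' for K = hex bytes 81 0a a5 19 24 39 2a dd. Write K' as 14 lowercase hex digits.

|K| = 8 > B = 7, so first hash the key.
H(K): even-index sum = 372 mod 256 = 116; odd-index sum = 313 mod 256 = 57 → 74 39.
Zero-pad H(K) = 74 39 to 7 bytes: K' = 74 39 00 00 00 00 00.

74390000000000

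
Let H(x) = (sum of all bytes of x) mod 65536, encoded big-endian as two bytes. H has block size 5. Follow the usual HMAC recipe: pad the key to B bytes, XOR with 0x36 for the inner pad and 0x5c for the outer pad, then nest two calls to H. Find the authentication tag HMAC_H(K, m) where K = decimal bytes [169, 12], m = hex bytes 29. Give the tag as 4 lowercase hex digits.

Key decimal bytes [169, 12] = a9 0c is 2 bytes ≤ B = 5; zero-pad to 5 bytes: K' = a9 0c 00 00 00.
K' ⊕ ipad = 9f 3a 36 36 36.  K' ⊕ opad = f5 50 5c 5c 5c.
Inner input = (K'⊕ipad) ∥ m = 9f 3a 36 36 36 ∥ 29.
Inner hash: sum = 159+58+54+54+54+41 = 420 → 01 a4.
Outer input = (K'⊕opad) ∥ inner = f5 50 5c 5c 5c ∥ 01 a4.
Outer hash (tag): sum = 245+80+92+92+92+1+164 = 766 → 02 fe.

02fe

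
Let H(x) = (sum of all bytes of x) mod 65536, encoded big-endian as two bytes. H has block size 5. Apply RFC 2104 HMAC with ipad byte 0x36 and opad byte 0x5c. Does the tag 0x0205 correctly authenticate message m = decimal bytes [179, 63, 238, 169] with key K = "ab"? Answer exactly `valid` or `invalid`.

invalid

Key "ab" = 61 62 is 2 bytes ≤ B = 5; zero-pad to 5 bytes: K' = 61 62 00 00 00.
K' ⊕ ipad = 57 54 36 36 36; K' ⊕ opad = 3d 3e 5c 5c 5c.
Inner hash: sum = 87+84+54+54+54+179+63+238+169 = 982 → 03 d6.
Outer hash (recomputed tag): sum = 61+62+92+92+92+3+214 = 616 → 02 68.
Recomputed tag = 0268; claimed = 0205 → mismatch.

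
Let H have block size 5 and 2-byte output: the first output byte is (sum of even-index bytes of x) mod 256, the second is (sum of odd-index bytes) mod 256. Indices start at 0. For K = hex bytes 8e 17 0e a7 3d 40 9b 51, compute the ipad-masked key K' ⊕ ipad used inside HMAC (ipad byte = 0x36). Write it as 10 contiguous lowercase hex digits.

Key hex bytes 8e 17 0e a7 3d 40 9b 51 is 8 bytes > B = 5, so hash it first: H(key) = 74 4f, then zero-pad to 5 bytes: K' = 74 4f 00 00 00.
XOR each byte with 0x36: 74⊕36=42, 4f⊕36=79, 00⊕36=36, 00⊕36=36, 00⊕36=36.

4279363636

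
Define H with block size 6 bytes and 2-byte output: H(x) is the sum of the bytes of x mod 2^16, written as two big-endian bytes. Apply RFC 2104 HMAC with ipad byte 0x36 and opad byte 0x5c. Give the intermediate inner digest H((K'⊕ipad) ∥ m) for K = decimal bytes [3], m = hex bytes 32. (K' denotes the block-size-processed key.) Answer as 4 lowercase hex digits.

0175

Key decimal bytes [3] = 03 is 1 byte ≤ B = 6; zero-pad to 6 bytes: K' = 03 00 00 00 00 00.
K' ⊕ ipad = 35 36 36 36 36 36.
Inner input = 35 36 36 36 36 36 ∥ 32.
Inner hash: sum = 53+54+54+54+54+54+50 = 373 → 01 75.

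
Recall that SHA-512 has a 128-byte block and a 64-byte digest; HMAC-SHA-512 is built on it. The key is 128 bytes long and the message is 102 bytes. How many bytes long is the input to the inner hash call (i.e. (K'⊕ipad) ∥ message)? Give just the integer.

230

Key is 128 ≤ 128 bytes, zero-padded: |K'| = 128.
Inner input = (K'⊕ipad) ∥ m → 128 + 102 = 230 bytes.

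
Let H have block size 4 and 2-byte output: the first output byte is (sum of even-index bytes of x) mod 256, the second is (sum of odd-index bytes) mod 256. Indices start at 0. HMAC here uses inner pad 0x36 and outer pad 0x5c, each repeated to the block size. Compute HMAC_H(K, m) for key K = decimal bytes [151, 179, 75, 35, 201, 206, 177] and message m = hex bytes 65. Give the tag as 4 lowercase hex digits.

Key decimal bytes [151, 179, 75, 35, 201, 206, 177] = 97 b3 4b 23 c9 ce b1 is 7 bytes > B = 4, so hash it first: H(key) = 5c a4, then zero-pad to 4 bytes: K' = 5c a4 00 00.
K' ⊕ ipad = 6a 92 36 36.  K' ⊕ opad = 00 f8 5c 5c.
Inner input = (K'⊕ipad) ∥ m = 6a 92 36 36 ∥ 65.
Inner hash: even-index sum = 261 mod 256 = 5; odd-index sum = 200 mod 256 = 200 → 05 c8.
Outer input = (K'⊕opad) ∥ inner = 00 f8 5c 5c ∥ 05 c8.
Outer hash (tag): even-index sum = 97 mod 256 = 97; odd-index sum = 540 mod 256 = 28 → 61 1c.

611c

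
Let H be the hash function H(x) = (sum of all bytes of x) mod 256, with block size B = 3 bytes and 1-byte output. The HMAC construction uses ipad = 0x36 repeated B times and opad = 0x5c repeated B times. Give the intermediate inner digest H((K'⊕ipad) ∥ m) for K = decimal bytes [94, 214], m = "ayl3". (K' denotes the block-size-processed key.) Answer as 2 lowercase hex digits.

Key decimal bytes [94, 214] = 5e d6 is 2 bytes ≤ B = 3; zero-pad to 3 bytes: K' = 5e d6 00.
K' ⊕ ipad = 68 e0 36.
Inner input = 68 e0 36 ∥ 61 79 6c 33.
Inner hash: sum = 104+224+54+97+121+108+51 = 759; mod 256 = 247 → f7.

f7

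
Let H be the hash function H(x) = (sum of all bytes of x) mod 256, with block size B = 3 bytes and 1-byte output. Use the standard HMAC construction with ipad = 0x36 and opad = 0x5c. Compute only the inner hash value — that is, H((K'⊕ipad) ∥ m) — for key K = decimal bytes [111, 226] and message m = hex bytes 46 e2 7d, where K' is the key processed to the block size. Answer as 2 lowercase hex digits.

08

Key decimal bytes [111, 226] = 6f e2 is 2 bytes ≤ B = 3; zero-pad to 3 bytes: K' = 6f e2 00.
K' ⊕ ipad = 59 d4 36.
Inner input = 59 d4 36 ∥ 46 e2 7d.
Inner hash: sum = 89+212+54+70+226+125 = 776; mod 256 = 8 → 08.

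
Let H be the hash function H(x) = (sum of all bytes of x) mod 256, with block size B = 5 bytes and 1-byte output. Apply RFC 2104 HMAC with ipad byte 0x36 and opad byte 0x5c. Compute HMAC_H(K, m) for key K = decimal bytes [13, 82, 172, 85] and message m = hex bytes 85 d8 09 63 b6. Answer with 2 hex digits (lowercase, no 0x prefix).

05

Key decimal bytes [13, 82, 172, 85] = 0d 52 ac 55 is 4 bytes ≤ B = 5; zero-pad to 5 bytes: K' = 0d 52 ac 55 00.
K' ⊕ ipad = 3b 64 9a 63 36.  K' ⊕ opad = 51 0e f0 09 5c.
Inner input = (K'⊕ipad) ∥ m = 3b 64 9a 63 36 ∥ 85 d8 09 63 b6.
Inner hash: sum = 59+100+154+99+54+133+216+9+99+182 = 1105; mod 256 = 81 → 51.
Outer input = (K'⊕opad) ∥ inner = 51 0e f0 09 5c ∥ 51.
Outer hash (tag): sum = 81+14+240+9+92+81 = 517; mod 256 = 5 → 05.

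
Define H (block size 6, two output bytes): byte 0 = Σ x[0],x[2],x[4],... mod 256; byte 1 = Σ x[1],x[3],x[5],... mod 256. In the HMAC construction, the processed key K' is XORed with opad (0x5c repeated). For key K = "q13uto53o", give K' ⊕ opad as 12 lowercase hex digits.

Key "q13uto53o" = 71 31 33 75 74 6f 35 33 6f is 9 bytes > B = 6, so hash it first: H(key) = bc 48, then zero-pad to 6 bytes: K' = bc 48 00 00 00 00.
XOR each byte with 0x5c: bc⊕5c=e0, 48⊕5c=14, 00⊕5c=5c, 00⊕5c=5c, 00⊕5c=5c, 00⊕5c=5c.

e0145c5c5c5c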